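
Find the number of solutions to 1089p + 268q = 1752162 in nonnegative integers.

gcd(1089, 268):
  1089 = 4×268 + 17
  268 = 15×17 + 13
  17 = 1×13 + 4
  13 = 3×4 + 1
  4 = 4×1
so gcd(1089, 268) = 1.
Back-substitute for Bézout coefficients:
  1 = 13 - 3×4
  ... = 1089×(-63) + 268×(256)
Scale by 1752162: one solution is (-110386206, 448553472). Reduce p mod 268: (46, 6351).
General: p = 46 + 268t, q = 6351 - 1089t.
p ≥ 0 ⇒ t ≥ 0; q ≥ 0 ⇒ t ≤ 5. So t ∈ [0, 5]: 6 solutions.

6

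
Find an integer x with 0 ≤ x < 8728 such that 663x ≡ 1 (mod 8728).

gcd(8728, 663) = 1.
By Bézout, 663×(-961) + 8728×(73) = 1.
So 663×-961 ≡ 1 (mod 8728), and -961 mod 8728 = 7767.

7767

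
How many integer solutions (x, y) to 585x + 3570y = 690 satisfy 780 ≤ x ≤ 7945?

gcd(3570, 585) = 15  (3570 = 6×585 + 60, 585 = 9×60 + 45, 60 = 1×45 + 15, 45 = 3×15).
Back-substituting, 585×(-61) + 3570×(10) = 15.
Scale by 46: particular solution (-2806, 460); reduce x mod 238: (50, -8).
General solution: x = 50 + 238t, y = -8 - 39t for integer t.
780 ≤ 50 + 238t ≤ 7945 gives t ∈ [4, 33], which is 30 values.

30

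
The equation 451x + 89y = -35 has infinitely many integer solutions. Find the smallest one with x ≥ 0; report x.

gcd(451, 89) = 1  (451 = 5·89 + 6, 89 = 14·6 + 5, 6 = 1·5 + 1, 5 = 5·1).
1 divides -35, so solutions exist.
Back-substituting, 451·(15) + 89·(-76) = 1.
Scale by -35/1 = -35: (x₀, y₀) = (-525, 2660).
General solution: x = -525 + 89t, y = 2660 - 451t for integer t.
x ≥ 0: smallest is -525 mod 89 = 9 (at t = 6), with y = -46.

9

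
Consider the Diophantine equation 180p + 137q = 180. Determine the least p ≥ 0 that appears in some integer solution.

gcd(180, 137):
  180 = 1*137 + 43
  137 = 3*43 + 8
  43 = 5*8 + 3
  8 = 2*3 + 2
  3 = 1*2 + 1
  2 = 2*1
so gcd(180, 137) = 1.
1 divides 180, so solutions exist.
Back-substitute for Bézout coefficients:
  1 = 3 - 1*2
  ... = 180*(51) + 137*(-67)
Scale by 180/1 = 180: (p₀, q₀) = (9180, -12060).
General solution: p = 9180 + 137t, q = -12060 - 180t for integer t.
p ≥ 0: smallest is 9180 mod 137 = 1 (at t = -67), with q = 0.

1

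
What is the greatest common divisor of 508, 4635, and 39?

gcd(4635, 508):
  4635 = 9·508 + 63
  508 = 8·63 + 4
  63 = 15·4 + 3
  4 = 1·3 + 1
  3 = 3·1
so gcd(4635, 508) = 1.
gcd(1, 39) = 1.

1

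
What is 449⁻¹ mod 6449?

4352

gcd(6449, 449):
  6449 = 14×449 + 163
  449 = 2×163 + 123
  163 = 1×123 + 40
  123 = 3×40 + 3
  40 = 13×3 + 1
  3 = 3×1
so gcd(6449, 449) = 1.
Back-substitute for Bézout coefficients:
  1 = 40 - 13×3
  ... = 449×(-2097) + 6449×(146)
So 449×-2097 ≡ 1 (mod 6449), and -2097 mod 6449 = 4352.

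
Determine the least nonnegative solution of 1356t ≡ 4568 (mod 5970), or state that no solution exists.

gcd(5970, 1356) = 6  (5970 = 4·1356 + 546, 1356 = 2·546 + 264, 546 = 2·264 + 18, 264 = 14·18 + 12, 18 = 1·12 + 6, 12 = 2·6).
6 does not divide 4568, so the congruence has no solution.

no solution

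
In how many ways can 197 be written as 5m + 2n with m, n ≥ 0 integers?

gcd(5, 2) = 1  (5 = 2·2 + 1, 2 = 2·1).
Back-substituting, 5·(1) + 2·(-2) = 1.
Scale by 197: one solution is (197, -394). Reduce m mod 2: (1, 96).
General: m = 1 + 2t, n = 96 - 5t.
m ≥ 0 ⇒ t ≥ 0; n ≥ 0 ⇒ t ≤ 19. So t ∈ [0, 19]: 20 solutions.

20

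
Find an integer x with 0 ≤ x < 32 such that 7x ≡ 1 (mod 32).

23

gcd(32, 7) = 1  (32 = 4·7 + 4, 7 = 1·4 + 3, 4 = 1·3 + 1, 3 = 3·1).
Back-substituting, 7·(-9) + 32·(2) = 1.
So 7·-9 ≡ 1 (mod 32), and -9 mod 32 = 23.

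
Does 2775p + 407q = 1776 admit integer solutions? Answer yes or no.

gcd(2775, 407) = 37.
37 divides 1776, so integer solutions exist.

yes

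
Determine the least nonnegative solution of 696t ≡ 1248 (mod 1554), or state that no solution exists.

234

gcd(1554, 696):
  1554 = 2·696 + 162
  696 = 4·162 + 48
  162 = 3·48 + 18
  48 = 2·18 + 12
  18 = 1·12 + 6
  12 = 2·6
so gcd(1554, 696) = 6.
6 divides 1248, so solutions exist.
Back-substitute for Bézout coefficients:
  6 = 18 - 1·12
  ... = 696·(-96) + 1554·(43)
So 696·(-96) ≡ 6 (mod 1554); multiply by 208: t ≡ -19968 (mod 259).
Smallest nonnegative: t = -19968 mod 259 = 234.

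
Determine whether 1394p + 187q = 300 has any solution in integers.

no

gcd(1394, 187) = 17  (1394 = 7×187 + 85, 187 = 2×85 + 17, 85 = 5×17).
17 does not divide 300 (remainder 11), so no integer solutions.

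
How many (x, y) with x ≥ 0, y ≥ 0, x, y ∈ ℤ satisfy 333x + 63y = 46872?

gcd(333, 63):
  333 = 5×63 + 18
  63 = 3×18 + 9
  18 = 2×9
so gcd(333, 63) = 9.
Back-substitute for Bézout coefficients:
  9 = 63 - 3×18
  ... = 333×(-3) + 63×(16)
Scale by 5208: one solution is (-15624, 83328). Reduce x mod 7: (0, 744).
General: x = 0 + 7t, y = 744 - 37t.
x ≥ 0 ⇒ t ≥ 0; y ≥ 0 ⇒ t ≤ 20. So t ∈ [0, 20]: 21 solutions.

21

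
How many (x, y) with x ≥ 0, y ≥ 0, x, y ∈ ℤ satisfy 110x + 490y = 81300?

gcd(490, 110) = 10  (490 = 4×110 + 50, 110 = 2×50 + 10, 50 = 5×10).
Back-substituting, 110×(9) + 490×(-2) = 10.
Scale by 8130: one solution is (73170, -16260). Reduce x mod 49: (13, 163).
General: x = 13 + 49t, y = 163 - 11t.
x ≥ 0 ⇒ t ≥ 0; y ≥ 0 ⇒ t ≤ 14. So t ∈ [0, 14]: 15 solutions.

15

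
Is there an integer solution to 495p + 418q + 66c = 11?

gcd(495, 418):
  495 = 1×418 + 77
  418 = 5×77 + 33
  77 = 2×33 + 11
  33 = 3×11
so gcd(495, 418) = 11.
gcd(11, 66) = 11.
11 divides 11, so integer solutions exist.

yes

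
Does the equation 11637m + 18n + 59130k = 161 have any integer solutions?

no

gcd(11637, 18) = 9  (11637 = 646*18 + 9, 18 = 2*9).
gcd(9, 59130) = 9.
9 does not divide 161 (remainder 8), so no integer solutions.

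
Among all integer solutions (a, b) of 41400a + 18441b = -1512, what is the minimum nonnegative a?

gcd(41400, 18441):
  41400 = 2*18441 + 4518
  18441 = 4*4518 + 369
  4518 = 12*369 + 90
  369 = 4*90 + 9
  90 = 10*9
so gcd(41400, 18441) = 9.
9 divides -1512, so solutions exist.
Back-substitute for Bézout coefficients:
  9 = 369 - 4*90
  ... = 41400*(-200) + 18441*(449)
Scale by -1512/9 = -168: (a₀, b₀) = (33600, -75432).
General solution: a = 33600 + 2049t, b = -75432 - 4600t for integer t.
a ≥ 0: smallest is 33600 mod 2049 = 816 (at t = -16), with b = -1832.

816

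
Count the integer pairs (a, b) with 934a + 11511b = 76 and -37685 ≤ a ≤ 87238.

gcd(11511, 934) = 1.
By Bézout, 934*(3685) + 11511*(-299) = 1.
Particular solution: (3796, -308).
General solution: a = 3796 + 11511t, b = -308 - 934t for integer t.
-37685 ≤ 3796 + 11511t ≤ 87238 gives t ∈ [-3, 7], which is 11 values.

11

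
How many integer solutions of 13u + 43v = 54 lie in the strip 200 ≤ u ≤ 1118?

gcd(43, 13) = 1  (43 = 3·13 + 4, 13 = 3·4 + 1, 4 = 4·1).
Back-substituting, 13·(10) + 43·(-3) = 1.
Scale by 54: particular solution (540, -162); reduce u mod 43: (24, -6).
General solution: u = 24 + 43t, v = -6 - 13t for integer t.
200 ≤ 24 + 43t ≤ 1118 gives t ∈ [5, 25], which is 21 values.

21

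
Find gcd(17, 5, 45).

1

gcd(17, 5):
  17 = 3·5 + 2
  5 = 2·2 + 1
  2 = 2·1
so gcd(17, 5) = 1.
gcd(1, 45) = 1.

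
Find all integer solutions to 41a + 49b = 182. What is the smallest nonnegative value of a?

gcd(49, 41):
  49 = 1·41 + 8
  41 = 5·8 + 1
  8 = 8·1
so gcd(49, 41) = 1.
1 divides 182, so solutions exist.
Back-substitute for Bézout coefficients:
  1 = 41 - 5·8
  ... = 41·(6) + 49·(-5)
Scale by 182/1 = 182: (a₀, b₀) = (1092, -910).
General solution: a = 1092 + 49t, b = -910 - 41t for integer t.
a ≥ 0: smallest is 1092 mod 49 = 14 (at t = -22), with b = -8.

14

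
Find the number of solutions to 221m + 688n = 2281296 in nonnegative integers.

15

gcd(688, 221):
  688 = 3×221 + 25
  221 = 8×25 + 21
  25 = 1×21 + 4
  21 = 5×4 + 1
  4 = 4×1
so gcd(688, 221) = 1.
Back-substitute for Bézout coefficients:
  1 = 21 - 5×4
  ... = 221×(165) + 688×(-53)
Scale by 2281296: one solution is (376413840, -120908688). Reduce m mod 688: (96, 3285).
General: m = 96 + 688t, n = 3285 - 221t.
m ≥ 0 ⇒ t ≥ 0; n ≥ 0 ⇒ t ≤ 14. So t ∈ [0, 14]: 15 solutions.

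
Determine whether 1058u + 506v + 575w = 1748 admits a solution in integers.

gcd(1058, 506):
  1058 = 2×506 + 46
  506 = 11×46
so gcd(1058, 506) = 46.
gcd(46, 575) = 23.
23 divides 1748, so integer solutions exist.

yes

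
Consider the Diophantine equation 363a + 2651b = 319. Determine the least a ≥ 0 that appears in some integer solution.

52

gcd(2651, 363):
  2651 = 7×363 + 110
  363 = 3×110 + 33
  110 = 3×33 + 11
  33 = 3×11
so gcd(2651, 363) = 11.
11 divides 319, so solutions exist.
Back-substitute for Bézout coefficients:
  11 = 110 - 3×33
  ... = 363×(-73) + 2651×(10)
Scale by 319/11 = 29: (a₀, b₀) = (-2117, 290).
General solution: a = -2117 + 241t, b = 290 - 33t for integer t.
a ≥ 0: smallest is -2117 mod 241 = 52 (at t = 9), with b = -7.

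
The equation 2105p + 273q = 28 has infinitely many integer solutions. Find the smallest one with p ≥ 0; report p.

245

gcd(2105, 273):
  2105 = 7×273 + 194
  273 = 1×194 + 79
  194 = 2×79 + 36
  79 = 2×36 + 7
  36 = 5×7 + 1
  7 = 7×1
so gcd(2105, 273) = 1.
1 divides 28, so solutions exist.
Back-substitute for Bézout coefficients:
  1 = 36 - 5×7
  ... = 2105×(38) + 273×(-293)
Scale by 28/1 = 28: (p₀, q₀) = (1064, -8204).
General solution: p = 1064 + 273t, q = -8204 - 2105t for integer t.
p ≥ 0: smallest is 1064 mod 273 = 245 (at t = -3), with q = -1889.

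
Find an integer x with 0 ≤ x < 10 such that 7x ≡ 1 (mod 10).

3

gcd(10, 7) = 1.
By Bézout, 7*(3) + 10*(-2) = 1.
So 7*3 ≡ 1 (mod 10), and 3 mod 10 = 3.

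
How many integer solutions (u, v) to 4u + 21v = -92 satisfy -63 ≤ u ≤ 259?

gcd(21, 4) = 1  (21 = 5*4 + 1, 4 = 4*1).
Back-substituting, 4*(-5) + 21*(1) = 1.
Scale by -92: particular solution (460, -92); reduce u mod 21: (19, -8).
General solution: u = 19 + 21t, v = -8 - 4t for integer t.
-63 ≤ 19 + 21t ≤ 259 gives t ∈ [-3, 11], which is 15 values.

15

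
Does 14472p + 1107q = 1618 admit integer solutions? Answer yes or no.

gcd(14472, 1107) = 27.
27 does not divide 1618 (remainder 25), so no integer solutions.

no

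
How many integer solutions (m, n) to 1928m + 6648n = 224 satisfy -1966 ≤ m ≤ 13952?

gcd(6648, 1928) = 8.
By Bézout, 1928*(100) + 6648*(-29) = 8.
Particular solution: (307, -89).
General solution: m = 307 + 831t, n = -89 - 241t for integer t.
-1966 ≤ 307 + 831t ≤ 13952 gives t ∈ [-2, 16], which is 19 values.

19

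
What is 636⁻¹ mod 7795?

5356

gcd(7795, 636) = 1.
By Bézout, 636·(-2439) + 7795·(199) = 1.
So 636·-2439 ≡ 1 (mod 7795), and -2439 mod 7795 = 5356.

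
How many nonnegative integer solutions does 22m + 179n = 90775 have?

gcd(179, 22):
  179 = 8·22 + 3
  22 = 7·3 + 1
  3 = 3·1
so gcd(179, 22) = 1.
Back-substitute for Bézout coefficients:
  1 = 22 - 7·3
  ... = 22·(57) + 179·(-7)
Scale by 90775: one solution is (5174175, -635425). Reduce m mod 179: (1, 507).
General: m = 1 + 179t, n = 507 - 22t.
m ≥ 0 ⇒ t ≥ 0; n ≥ 0 ⇒ t ≤ 23. So t ∈ [0, 23]: 24 solutions.

24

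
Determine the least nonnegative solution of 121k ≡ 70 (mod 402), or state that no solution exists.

376

gcd(402, 121) = 1.
1 divides 70, so solutions exist.
By Bézout, 121×(103) + 402×(-31) = 1.
So 121×(103) ≡ 1 (mod 402); multiply by 70: k ≡ 7210 (mod 402).
Smallest nonnegative: k = 7210 mod 402 = 376.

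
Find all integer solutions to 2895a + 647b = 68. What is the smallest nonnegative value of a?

388

gcd(2895, 647) = 1  (2895 = 4*647 + 307, 647 = 2*307 + 33, 307 = 9*33 + 10, 33 = 3*10 + 3, 10 = 3*3 + 1, 3 = 3*1).
1 divides 68, so solutions exist.
Back-substituting, 2895*(196) + 647*(-877) = 1.
Scale by 68/1 = 68: (a₀, b₀) = (13328, -59636).
General solution: a = 13328 + 647t, b = -59636 - 2895t for integer t.
a ≥ 0: smallest is 13328 mod 647 = 388 (at t = -20), with b = -1736.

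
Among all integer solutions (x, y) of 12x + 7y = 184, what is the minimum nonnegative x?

6

gcd(12, 7):
  12 = 1*7 + 5
  7 = 1*5 + 2
  5 = 2*2 + 1
  2 = 2*1
so gcd(12, 7) = 1.
1 divides 184, so solutions exist.
Back-substitute for Bézout coefficients:
  1 = 5 - 2*2
  ... = 12*(3) + 7*(-5)
Scale by 184/1 = 184: (x₀, y₀) = (552, -920).
General solution: x = 552 + 7t, y = -920 - 12t for integer t.
x ≥ 0: smallest is 552 mod 7 = 6 (at t = -78), with y = 16.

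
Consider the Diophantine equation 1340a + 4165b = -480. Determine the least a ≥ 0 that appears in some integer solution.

gcd(4165, 1340):
  4165 = 3·1340 + 145
  1340 = 9·145 + 35
  145 = 4·35 + 5
  35 = 7·5
so gcd(4165, 1340) = 5.
5 divides -480, so solutions exist.
Back-substitute for Bézout coefficients:
  5 = 145 - 4·35
  ... = 1340·(-115) + 4165·(37)
Scale by -480/5 = -96: (a₀, b₀) = (11040, -3552).
General solution: a = 11040 + 833t, b = -3552 - 268t for integer t.
a ≥ 0: smallest is 11040 mod 833 = 211 (at t = -13), with b = -68.

211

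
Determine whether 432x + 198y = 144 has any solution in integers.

yes

gcd(432, 198) = 18  (432 = 2*198 + 36, 198 = 5*36 + 18, 36 = 2*18).
18 divides 144, so integer solutions exist.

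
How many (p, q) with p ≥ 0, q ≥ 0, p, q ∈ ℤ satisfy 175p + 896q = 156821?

7

gcd(896, 175) = 7  (896 = 5×175 + 21, 175 = 8×21 + 7, 21 = 3×7).
Back-substituting, 175×(41) + 896×(-8) = 7.
Scale by 22403: one solution is (918523, -179224). Reduce p mod 128: (123, 151).
General: p = 123 + 128t, q = 151 - 25t.
p ≥ 0 ⇒ t ≥ 0; q ≥ 0 ⇒ t ≤ 6. So t ∈ [0, 6]: 7 solutions.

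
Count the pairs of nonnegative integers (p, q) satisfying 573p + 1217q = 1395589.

2

gcd(1217, 573) = 1  (1217 = 2×573 + 71, 573 = 8×71 + 5, 71 = 14×5 + 1, 5 = 5×1).
Back-substituting, 573×(-240) + 1217×(113) = 1.
Scale by 1395589: one solution is (-334941360, 157701557). Reduce p mod 1217: (163, 1070).
General: p = 163 + 1217t, q = 1070 - 573t.
p ≥ 0 ⇒ t ≥ 0; q ≥ 0 ⇒ t ≤ 1. So t ∈ [0, 1]: 2 solutions.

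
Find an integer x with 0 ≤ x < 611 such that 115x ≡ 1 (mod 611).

gcd(611, 115):
  611 = 5*115 + 36
  115 = 3*36 + 7
  36 = 5*7 + 1
  7 = 7*1
so gcd(611, 115) = 1.
Back-substitute for Bézout coefficients:
  1 = 36 - 5*7
  ... = 115*(-85) + 611*(16)
So 115*-85 ≡ 1 (mod 611), and -85 mod 611 = 526.

526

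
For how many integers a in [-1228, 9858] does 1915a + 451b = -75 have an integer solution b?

25

gcd(1915, 451) = 1  (1915 = 4*451 + 111, 451 = 4*111 + 7, 111 = 15*7 + 6, 7 = 1*6 + 1, 6 = 6*1).
Back-substituting, 1915*(-65) + 451*(276) = 1.
Scale by -75: particular solution (4875, -20700); reduce a mod 451: (365, -1550).
General solution: a = 365 + 451t, b = -1550 - 1915t for integer t.
-1228 ≤ 365 + 451t ≤ 9858 gives t ∈ [-3, 21], which is 25 values.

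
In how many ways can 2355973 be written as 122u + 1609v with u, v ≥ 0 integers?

gcd(1609, 122) = 1  (1609 = 13·122 + 23, 122 = 5·23 + 7, 23 = 3·7 + 2, 7 = 3·2 + 1, 2 = 2·1).
Back-substituting, 122·(699) + 1609·(-53) = 1.
Scale by 2355973: one solution is (1646825127, -124866569). Reduce u mod 1609: (755, 1407).
General: u = 755 + 1609t, v = 1407 - 122t.
u ≥ 0 ⇒ t ≥ 0; v ≥ 0 ⇒ t ≤ 11. So t ∈ [0, 11]: 12 solutions.

12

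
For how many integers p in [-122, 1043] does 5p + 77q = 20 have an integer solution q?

gcd(77, 5):
  77 = 15*5 + 2
  5 = 2*2 + 1
  2 = 2*1
so gcd(77, 5) = 1.
Back-substitute for Bézout coefficients:
  1 = 5 - 2*2
  ... = 5*(31) + 77*(-2)
Scale by 20: particular solution (620, -40); reduce p mod 77: (4, 0).
General solution: p = 4 + 77t, q = 0 - 5t for integer t.
-122 ≤ 4 + 77t ≤ 1043 gives t ∈ [-1, 13], which is 15 values.

15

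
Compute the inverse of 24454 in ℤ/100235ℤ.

gcd(100235, 24454) = 1.
By Bézout, 24454×(-16326) + 100235×(3983) = 1.
So 24454×-16326 ≡ 1 (mod 100235), and -16326 mod 100235 = 83909.

83909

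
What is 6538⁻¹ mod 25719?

17344

gcd(25719, 6538):
  25719 = 3×6538 + 6105
  6538 = 1×6105 + 433
  6105 = 14×433 + 43
  433 = 10×43 + 3
  43 = 14×3 + 1
  3 = 3×1
so gcd(25719, 6538) = 1.
Back-substitute for Bézout coefficients:
  1 = 43 - 14×3
  ... = 6538×(-8375) + 25719×(2129)
So 6538×-8375 ≡ 1 (mod 25719), and -8375 mod 25719 = 17344.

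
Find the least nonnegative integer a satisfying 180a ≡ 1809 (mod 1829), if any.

gcd(1829, 180):
  1829 = 10*180 + 29
  180 = 6*29 + 6
  29 = 4*6 + 5
  6 = 1*5 + 1
  5 = 5*1
so gcd(1829, 180) = 1.
1 divides 1809, so solutions exist.
Back-substitute for Bézout coefficients:
  1 = 6 - 1*5
  ... = 180*(315) + 1829*(-31)
So 180*(315) ≡ 1 (mod 1829); multiply by 1809: a ≡ 569835 (mod 1829).
Smallest nonnegative: a = 569835 mod 1829 = 1016.

1016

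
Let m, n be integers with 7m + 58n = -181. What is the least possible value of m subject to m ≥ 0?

gcd(58, 7) = 1.
1 divides -181, so solutions exist.
By Bézout, 7×(25) + 58×(-3) = 1.
Scale by -181/1 = -181: (m₀, n₀) = (-4525, 543).
General solution: m = -4525 + 58t, n = 543 - 7t for integer t.
m ≥ 0: smallest is -4525 mod 58 = 57 (at t = 79), with n = -10.

57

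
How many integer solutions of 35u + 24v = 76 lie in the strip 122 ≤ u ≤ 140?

gcd(35, 24):
  35 = 1*24 + 11
  24 = 2*11 + 2
  11 = 5*2 + 1
  2 = 2*1
so gcd(35, 24) = 1.
Back-substitute for Bézout coefficients:
  1 = 11 - 5*2
  ... = 35*(11) + 24*(-16)
Scale by 76: particular solution (836, -1216); reduce u mod 24: (20, -26).
General solution: u = 20 + 24t, v = -26 - 35t for integer t.
122 ≤ 20 + 24t ≤ 140 gives t ∈ [5, 5], which is 1 value.

1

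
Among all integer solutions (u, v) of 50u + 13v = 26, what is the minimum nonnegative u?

gcd(50, 13):
  50 = 3×13 + 11
  13 = 1×11 + 2
  11 = 5×2 + 1
  2 = 2×1
so gcd(50, 13) = 1.
1 divides 26, so solutions exist.
Back-substitute for Bézout coefficients:
  1 = 11 - 5×2
  ... = 50×(6) + 13×(-23)
Scale by 26/1 = 26: (u₀, v₀) = (156, -598).
General solution: u = 156 + 13t, v = -598 - 50t for integer t.
u ≥ 0: smallest is 156 mod 13 = 0 (at t = -12), with v = 2.

0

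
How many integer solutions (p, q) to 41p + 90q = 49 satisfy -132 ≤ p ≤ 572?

8

gcd(90, 41) = 1  (90 = 2×41 + 8, 41 = 5×8 + 1, 8 = 8×1).
Back-substituting, 41×(11) + 90×(-5) = 1.
Scale by 49: particular solution (539, -245); reduce p mod 90: (89, -40).
General solution: p = 89 + 90t, q = -40 - 41t for integer t.
-132 ≤ 89 + 90t ≤ 572 gives t ∈ [-2, 5], which is 8 values.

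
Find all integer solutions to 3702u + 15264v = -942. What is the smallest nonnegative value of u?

gcd(15264, 3702) = 6.
6 divides -942, so solutions exist.
By Bézout, 3702·(569) + 15264·(-138) = 6.
Scale by -942/6 = -157: (u₀, v₀) = (-89333, 21666).
General solution: u = -89333 + 2544t, v = 21666 - 617t for integer t.
u ≥ 0: smallest is -89333 mod 2544 = 2251 (at t = 36), with v = -546.

2251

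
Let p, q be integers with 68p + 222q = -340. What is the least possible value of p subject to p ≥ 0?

gcd(222, 68):
  222 = 3*68 + 18
  68 = 3*18 + 14
  18 = 1*14 + 4
  14 = 3*4 + 2
  4 = 2*2
so gcd(222, 68) = 2.
2 divides -340, so solutions exist.
Back-substitute for Bézout coefficients:
  2 = 14 - 3*4
  ... = 68*(49) + 222*(-15)
Scale by -340/2 = -170: (p₀, q₀) = (-8330, 2550).
General solution: p = -8330 + 111t, q = 2550 - 34t for integer t.
p ≥ 0: smallest is -8330 mod 111 = 106 (at t = 76), with q = -34.

106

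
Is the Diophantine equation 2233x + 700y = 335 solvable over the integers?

gcd(2233, 700) = 7.
7 does not divide 335 (remainder 6), so no integer solutions.

no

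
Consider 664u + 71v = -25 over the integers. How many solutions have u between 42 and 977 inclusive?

gcd(664, 71) = 1.
By Bézout, 664·(-17) + 71·(159) = 1.
Particular solution: (70, -655).
General solution: u = 70 + 71t, v = -655 - 664t for integer t.
42 ≤ 70 + 71t ≤ 977 gives t ∈ [0, 12], which is 13 values.

13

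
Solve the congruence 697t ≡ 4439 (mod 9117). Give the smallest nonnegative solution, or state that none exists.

gcd(9117, 697):
  9117 = 13·697 + 56
  697 = 12·56 + 25
  56 = 2·25 + 6
  25 = 4·6 + 1
  6 = 6·1
so gcd(9117, 697) = 1.
1 divides 4439, so solutions exist.
Back-substitute for Bézout coefficients:
  1 = 25 - 4·6
  ... = 697·(1465) + 9117·(-112)
So 697·(1465) ≡ 1 (mod 9117); multiply by 4439: t ≡ 6503135 (mod 9117).
Smallest nonnegative: t = 6503135 mod 9117 = 2714.

2714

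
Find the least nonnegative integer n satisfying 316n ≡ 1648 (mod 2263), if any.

gcd(2263, 316):
  2263 = 7*316 + 51
  316 = 6*51 + 10
  51 = 5*10 + 1
  10 = 10*1
so gcd(2263, 316) = 1.
1 divides 1648, so solutions exist.
Back-substitute for Bézout coefficients:
  1 = 51 - 5*10
  ... = 316*(-222) + 2263*(31)
So 316*(-222) ≡ 1 (mod 2263); multiply by 1648: n ≡ -365856 (mod 2263).
Smallest nonnegative: n = -365856 mod 2263 = 750.

750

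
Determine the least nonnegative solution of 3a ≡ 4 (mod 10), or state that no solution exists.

8

gcd(10, 3) = 1  (10 = 3·3 + 1, 3 = 3·1).
1 divides 4, so solutions exist.
Back-substituting, 3·(-3) + 10·(1) = 1.
So 3·(-3) ≡ 1 (mod 10); multiply by 4: a ≡ -12 (mod 10).
Smallest nonnegative: a = -12 mod 10 = 8.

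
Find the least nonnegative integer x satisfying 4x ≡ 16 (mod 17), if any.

4

gcd(17, 4):
  17 = 4×4 + 1
  4 = 4×1
so gcd(17, 4) = 1.
1 divides 16, so solutions exist.
Back-substitute for Bézout coefficients:
  1 = 17 - 4×4
  ... = 4×(-4) + 17×(1)
So 4×(-4) ≡ 1 (mod 17); multiply by 16: x ≡ -64 (mod 17).
Smallest nonnegative: x = -64 mod 17 = 4.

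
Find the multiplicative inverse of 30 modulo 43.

gcd(43, 30) = 1  (43 = 1×30 + 13, 30 = 2×13 + 4, 13 = 3×4 + 1, 4 = 4×1).
Back-substituting, 30×(-10) + 43×(7) = 1.
So 30×-10 ≡ 1 (mod 43), and -10 mod 43 = 33.

33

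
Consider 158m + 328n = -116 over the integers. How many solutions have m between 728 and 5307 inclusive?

gcd(328, 158) = 2  (328 = 2×158 + 12, 158 = 13×12 + 2, 12 = 6×2).
Back-substituting, 158×(27) + 328×(-13) = 2.
Scale by -58: particular solution (-1566, 754); reduce m mod 164: (74, -36).
General solution: m = 74 + 164t, n = -36 - 79t for integer t.
728 ≤ 74 + 164t ≤ 5307 gives t ∈ [4, 31], which is 28 values.

28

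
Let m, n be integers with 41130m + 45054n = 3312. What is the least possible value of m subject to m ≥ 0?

1974

gcd(45054, 41130):
  45054 = 1×41130 + 3924
  41130 = 10×3924 + 1890
  3924 = 2×1890 + 144
  1890 = 13×144 + 18
  144 = 8×18
so gcd(45054, 41130) = 18.
18 divides 3312, so solutions exist.
Back-substitute for Bézout coefficients:
  18 = 1890 - 13×144
  ... = 41130×(310) + 45054×(-283)
Scale by 3312/18 = 184: (m₀, n₀) = (57040, -52072).
General solution: m = 57040 + 2503t, n = -52072 - 2285t for integer t.
m ≥ 0: smallest is 57040 mod 2503 = 1974 (at t = -22), with n = -1802.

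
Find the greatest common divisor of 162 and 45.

gcd(162, 45):
  162 = 3×45 + 27
  45 = 1×27 + 18
  27 = 1×18 + 9
  18 = 2×9
so gcd(162, 45) = 9.

9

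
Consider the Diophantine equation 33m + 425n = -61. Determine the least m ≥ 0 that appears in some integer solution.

333

gcd(425, 33) = 1.
1 divides -61, so solutions exist.
By Bézout, 33*(-103) + 425*(8) = 1.
Scale by -61/1 = -61: (m₀, n₀) = (6283, -488).
General solution: m = 6283 + 425t, n = -488 - 33t for integer t.
m ≥ 0: smallest is 6283 mod 425 = 333 (at t = -14), with n = -26.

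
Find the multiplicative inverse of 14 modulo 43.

gcd(43, 14):
  43 = 3×14 + 1
  14 = 14×1
so gcd(43, 14) = 1.
Back-substitute for Bézout coefficients:
  1 = 43 - 3×14
  ... = 14×(-3) + 43×(1)
So 14×-3 ≡ 1 (mod 43), and -3 mod 43 = 40.

40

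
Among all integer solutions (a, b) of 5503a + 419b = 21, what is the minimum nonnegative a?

367

gcd(5503, 419) = 1  (5503 = 13*419 + 56, 419 = 7*56 + 27, 56 = 2*27 + 2, 27 = 13*2 + 1, 2 = 2*1).
1 divides 21, so solutions exist.
Back-substituting, 5503*(-202) + 419*(2653) = 1.
Scale by 21/1 = 21: (a₀, b₀) = (-4242, 55713).
General solution: a = -4242 + 419t, b = 55713 - 5503t for integer t.
a ≥ 0: smallest is -4242 mod 419 = 367 (at t = 11), with b = -4820.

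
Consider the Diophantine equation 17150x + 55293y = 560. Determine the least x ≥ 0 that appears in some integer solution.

gcd(55293, 17150) = 7  (55293 = 3*17150 + 3843, 17150 = 4*3843 + 1778, 3843 = 2*1778 + 287, 1778 = 6*287 + 56, 287 = 5*56 + 7, 56 = 8*7).
7 divides 560, so solutions exist.
Back-substituting, 17150*(-964) + 55293*(299) = 7.
Scale by 560/7 = 80: (x₀, y₀) = (-77120, 23920).
General solution: x = -77120 + 7899t, y = 23920 - 2450t for integer t.
x ≥ 0: smallest is -77120 mod 7899 = 1870 (at t = 10), with y = -580.

1870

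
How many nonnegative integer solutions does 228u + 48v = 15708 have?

gcd(228, 48) = 12.
By Bézout, 228×(-1) + 48×(5) = 12.
One solution: (3, 313).
General: u = 3 + 4t, v = 313 - 19t.
u ≥ 0 ⇒ t ≥ 0; v ≥ 0 ⇒ t ≤ 16. So t ∈ [0, 16]: 17 solutions.

17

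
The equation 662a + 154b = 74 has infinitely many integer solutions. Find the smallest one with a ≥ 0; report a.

15

gcd(662, 154):
  662 = 4×154 + 46
  154 = 3×46 + 16
  46 = 2×16 + 14
  16 = 1×14 + 2
  14 = 7×2
so gcd(662, 154) = 2.
2 divides 74, so solutions exist.
Back-substitute for Bézout coefficients:
  2 = 16 - 1×14
  ... = 662×(-10) + 154×(43)
Scale by 74/2 = 37: (a₀, b₀) = (-370, 1591).
General solution: a = -370 + 77t, b = 1591 - 331t for integer t.
a ≥ 0: smallest is -370 mod 77 = 15 (at t = 5), with b = -64.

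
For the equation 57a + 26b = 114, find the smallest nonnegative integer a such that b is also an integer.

gcd(57, 26):
  57 = 2*26 + 5
  26 = 5*5 + 1
  5 = 5*1
so gcd(57, 26) = 1.
1 divides 114, so solutions exist.
Back-substitute for Bézout coefficients:
  1 = 26 - 5*5
  ... = 57*(-5) + 26*(11)
Scale by 114/1 = 114: (a₀, b₀) = (-570, 1254).
General solution: a = -570 + 26t, b = 1254 - 57t for integer t.
a ≥ 0: smallest is -570 mod 26 = 2 (at t = 22), with b = 0.

2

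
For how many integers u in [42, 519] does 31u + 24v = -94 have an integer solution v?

gcd(31, 24) = 1  (31 = 1×24 + 7, 24 = 3×7 + 3, 7 = 2×3 + 1, 3 = 3×1).
Back-substituting, 31×(7) + 24×(-9) = 1.
Scale by -94: particular solution (-658, 846); reduce u mod 24: (14, -22).
General solution: u = 14 + 24t, v = -22 - 31t for integer t.
42 ≤ 14 + 24t ≤ 519 gives t ∈ [2, 21], which is 20 values.

20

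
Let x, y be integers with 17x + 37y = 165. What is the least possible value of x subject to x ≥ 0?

1

gcd(37, 17) = 1  (37 = 2·17 + 3, 17 = 5·3 + 2, 3 = 1·2 + 1, 2 = 2·1).
1 divides 165, so solutions exist.
Back-substituting, 17·(-13) + 37·(6) = 1.
Scale by 165/1 = 165: (x₀, y₀) = (-2145, 990).
General solution: x = -2145 + 37t, y = 990 - 17t for integer t.
x ≥ 0: smallest is -2145 mod 37 = 1 (at t = 58), with y = 4.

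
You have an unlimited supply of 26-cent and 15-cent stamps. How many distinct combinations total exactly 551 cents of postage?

Need nonnegative integers with 26j + 15k = 551.
gcd(26, 15) = 1, and 26·(-4) + 15·(7) = 1.
So (j₀, k₀) = (-2204, 3857); general j = -2204 + 15t, k = 3857 - 26t.
j ≥ 0 ⇒ t ≥ 147; k ≥ 0 ⇒ t ≤ 148. That's 2 values of t.

2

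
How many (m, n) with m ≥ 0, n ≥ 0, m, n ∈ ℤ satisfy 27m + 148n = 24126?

6

gcd(148, 27) = 1.
By Bézout, 27·(11) + 148·(-2) = 1.
One solution: (22, 159).
General: m = 22 + 148t, n = 159 - 27t.
m ≥ 0 ⇒ t ≥ 0; n ≥ 0 ⇒ t ≤ 5. So t ∈ [0, 5]: 6 solutions.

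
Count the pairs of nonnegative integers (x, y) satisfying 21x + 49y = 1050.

8

gcd(49, 21) = 7  (49 = 2*21 + 7, 21 = 3*7).
Back-substituting, 21*(-2) + 49*(1) = 7.
Scale by 150: one solution is (-300, 150). Reduce x mod 7: (1, 21).
General: x = 1 + 7t, y = 21 - 3t.
x ≥ 0 ⇒ t ≥ 0; y ≥ 0 ⇒ t ≤ 7. So t ∈ [0, 7]: 8 solutions.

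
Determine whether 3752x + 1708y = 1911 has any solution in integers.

gcd(3752, 1708) = 28  (3752 = 2×1708 + 336, 1708 = 5×336 + 28, 336 = 12×28).
28 does not divide 1911 (remainder 7), so no integer solutions.

no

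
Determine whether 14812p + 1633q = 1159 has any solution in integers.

gcd(14812, 1633):
  14812 = 9*1633 + 115
  1633 = 14*115 + 23
  115 = 5*23
so gcd(14812, 1633) = 23.
23 does not divide 1159 (remainder 9), so no integer solutions.

no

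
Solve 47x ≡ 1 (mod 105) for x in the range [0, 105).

gcd(105, 47) = 1.
By Bézout, 47·(38) + 105·(-17) = 1.
So 47·38 ≡ 1 (mod 105), and 38 mod 105 = 38.

38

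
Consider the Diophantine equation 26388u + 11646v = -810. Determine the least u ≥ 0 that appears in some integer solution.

gcd(26388, 11646) = 18.
18 divides -810, so solutions exist.
By Bézout, 26388×(79) + 11646×(-179) = 18.
Scale by -810/18 = -45: (u₀, v₀) = (-3555, 8055).
General solution: u = -3555 + 647t, v = 8055 - 1466t for integer t.
u ≥ 0: smallest is -3555 mod 647 = 327 (at t = 6), with v = -741.

327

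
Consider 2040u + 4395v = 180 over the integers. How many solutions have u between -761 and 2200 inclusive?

gcd(4395, 2040) = 15  (4395 = 2×2040 + 315, 2040 = 6×315 + 150, 315 = 2×150 + 15, 150 = 10×15).
Back-substituting, 2040×(-28) + 4395×(13) = 15.
Scale by 12: particular solution (-336, 156); reduce u mod 293: (250, -116).
General solution: u = 250 + 293t, v = -116 - 136t for integer t.
-761 ≤ 250 + 293t ≤ 2200 gives t ∈ [-3, 6], which is 10 values.

10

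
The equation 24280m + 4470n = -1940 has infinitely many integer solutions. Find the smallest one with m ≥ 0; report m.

gcd(24280, 4470) = 10.
10 divides -1940, so solutions exist.
By Bézout, 24280·(-44) + 4470·(239) = 10.
Scale by -1940/10 = -194: (m₀, n₀) = (8536, -46366).
General solution: m = 8536 + 447t, n = -46366 - 2428t for integer t.
m ≥ 0: smallest is 8536 mod 447 = 43 (at t = -19), with n = -234.

43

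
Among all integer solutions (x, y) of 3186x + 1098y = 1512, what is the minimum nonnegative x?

47

gcd(3186, 1098):
  3186 = 2·1098 + 990
  1098 = 1·990 + 108
  990 = 9·108 + 18
  108 = 6·18
so gcd(3186, 1098) = 18.
18 divides 1512, so solutions exist.
Back-substitute for Bézout coefficients:
  18 = 990 - 9·108
  ... = 3186·(10) + 1098·(-29)
Scale by 1512/18 = 84: (x₀, y₀) = (840, -2436).
General solution: x = 840 + 61t, y = -2436 - 177t for integer t.
x ≥ 0: smallest is 840 mod 61 = 47 (at t = -13), with y = -135.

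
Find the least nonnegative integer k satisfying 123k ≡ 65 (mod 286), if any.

gcd(286, 123) = 1.
1 divides 65, so solutions exist.
By Bézout, 123*(-93) + 286*(40) = 1.
So 123*(-93) ≡ 1 (mod 286); multiply by 65: k ≡ -6045 (mod 286).
Smallest nonnegative: k = -6045 mod 286 = 247.

247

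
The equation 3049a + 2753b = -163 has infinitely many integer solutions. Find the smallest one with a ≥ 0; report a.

697

gcd(3049, 2753) = 1  (3049 = 1*2753 + 296, 2753 = 9*296 + 89, 296 = 3*89 + 29, 89 = 3*29 + 2, 29 = 14*2 + 1, 2 = 2*1).
1 divides -163, so solutions exist.
Back-substituting, 3049*(1330) + 2753*(-1473) = 1.
Scale by -163/1 = -163: (a₀, b₀) = (-216790, 240099).
General solution: a = -216790 + 2753t, b = 240099 - 3049t for integer t.
a ≥ 0: smallest is -216790 mod 2753 = 697 (at t = 79), with b = -772.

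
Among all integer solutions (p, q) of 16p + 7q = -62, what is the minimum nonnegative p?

gcd(16, 7):
  16 = 2×7 + 2
  7 = 3×2 + 1
  2 = 2×1
so gcd(16, 7) = 1.
1 divides -62, so solutions exist.
Back-substitute for Bézout coefficients:
  1 = 7 - 3×2
  ... = 16×(-3) + 7×(7)
Scale by -62/1 = -62: (p₀, q₀) = (186, -434).
General solution: p = 186 + 7t, q = -434 - 16t for integer t.
p ≥ 0: smallest is 186 mod 7 = 4 (at t = -26), with q = -18.

4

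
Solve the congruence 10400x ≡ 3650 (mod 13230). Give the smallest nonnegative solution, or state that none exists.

541

gcd(13230, 10400) = 10  (13230 = 1·10400 + 2830, 10400 = 3·2830 + 1910, 2830 = 1·1910 + 920, 1910 = 2·920 + 70, 920 = 13·70 + 10, 70 = 7·10).
10 divides 3650, so solutions exist.
Back-substituting, 10400·(-187) + 13230·(147) = 10.
So 10400·(-187) ≡ 10 (mod 13230); multiply by 365: x ≡ -68255 (mod 1323).
Smallest nonnegative: x = -68255 mod 1323 = 541.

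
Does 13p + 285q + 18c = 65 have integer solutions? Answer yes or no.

yes

gcd(285, 13) = 1  (285 = 21*13 + 12, 13 = 1*12 + 1, 12 = 12*1).
gcd(1, 18) = 1.
1 divides 65, so integer solutions exist.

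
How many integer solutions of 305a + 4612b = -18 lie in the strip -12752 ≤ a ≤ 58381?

gcd(4612, 305) = 1.
By Bézout, 305*(-499) + 4612*(33) = 1.
Particular solution: (4370, -289).
General solution: a = 4370 + 4612t, b = -289 - 305t for integer t.
-12752 ≤ 4370 + 4612t ≤ 58381 gives t ∈ [-3, 11], which is 15 values.

15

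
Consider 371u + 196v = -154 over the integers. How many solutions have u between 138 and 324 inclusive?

gcd(371, 196):
  371 = 1·196 + 175
  196 = 1·175 + 21
  175 = 8·21 + 7
  21 = 3·7
so gcd(371, 196) = 7.
Back-substitute for Bézout coefficients:
  7 = 175 - 8·21
  ... = 371·(9) + 196·(-17)
Scale by -22: particular solution (-198, 374); reduce u mod 28: (26, -50).
General solution: u = 26 + 28t, v = -50 - 53t for integer t.
138 ≤ 26 + 28t ≤ 324 gives t ∈ [4, 10], which is 7 values.

7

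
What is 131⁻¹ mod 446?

gcd(446, 131) = 1.
By Bézout, 131*(143) + 446*(-42) = 1.
So 131*143 ≡ 1 (mod 446), and 143 mod 446 = 143.

143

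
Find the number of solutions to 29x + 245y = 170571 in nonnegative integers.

gcd(245, 29) = 1.
By Bézout, 29·(-76) + 245·(9) = 1.
One solution: (44, 691).
General: x = 44 + 245t, y = 691 - 29t.
x ≥ 0 ⇒ t ≥ 0; y ≥ 0 ⇒ t ≤ 23. So t ∈ [0, 23]: 24 solutions.

24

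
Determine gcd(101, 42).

gcd(101, 42):
  101 = 2×42 + 17
  42 = 2×17 + 8
  17 = 2×8 + 1
  8 = 8×1
so gcd(101, 42) = 1.

1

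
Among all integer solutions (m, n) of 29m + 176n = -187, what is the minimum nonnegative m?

gcd(176, 29) = 1.
1 divides -187, so solutions exist.
By Bézout, 29×(85) + 176×(-14) = 1.
Scale by -187/1 = -187: (m₀, n₀) = (-15895, 2618).
General solution: m = -15895 + 176t, n = 2618 - 29t for integer t.
m ≥ 0: smallest is -15895 mod 176 = 121 (at t = 91), with n = -21.

121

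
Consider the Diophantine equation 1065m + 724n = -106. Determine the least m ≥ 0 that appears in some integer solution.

74

gcd(1065, 724) = 1.
1 divides -106, so solutions exist.
By Bézout, 1065*(293) + 724*(-431) = 1.
Scale by -106/1 = -106: (m₀, n₀) = (-31058, 45686).
General solution: m = -31058 + 724t, n = 45686 - 1065t for integer t.
m ≥ 0: smallest is -31058 mod 724 = 74 (at t = 43), with n = -109.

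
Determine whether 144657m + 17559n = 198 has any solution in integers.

gcd(144657, 17559) = 9.
9 divides 198, so integer solutions exist.

yes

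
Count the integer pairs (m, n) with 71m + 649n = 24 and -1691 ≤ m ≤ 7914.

14

gcd(649, 71) = 1  (649 = 9×71 + 10, 71 = 7×10 + 1, 10 = 10×1).
Back-substituting, 71×(64) + 649×(-7) = 1.
Scale by 24: particular solution (1536, -168); reduce m mod 649: (238, -26).
General solution: m = 238 + 649t, n = -26 - 71t for integer t.
-1691 ≤ 238 + 649t ≤ 7914 gives t ∈ [-2, 11], which is 14 values.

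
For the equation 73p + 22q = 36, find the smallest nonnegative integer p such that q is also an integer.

gcd(73, 22):
  73 = 3*22 + 7
  22 = 3*7 + 1
  7 = 7*1
so gcd(73, 22) = 1.
1 divides 36, so solutions exist.
Back-substitute for Bézout coefficients:
  1 = 22 - 3*7
  ... = 73*(-3) + 22*(10)
Scale by 36/1 = 36: (p₀, q₀) = (-108, 360).
General solution: p = -108 + 22t, q = 360 - 73t for integer t.
p ≥ 0: smallest is -108 mod 22 = 2 (at t = 5), with q = -5.

2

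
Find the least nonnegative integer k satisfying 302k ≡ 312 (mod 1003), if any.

gcd(1003, 302) = 1  (1003 = 3*302 + 97, 302 = 3*97 + 11, 97 = 8*11 + 9, 11 = 1*9 + 2, 9 = 4*2 + 1, 2 = 2*1).
1 divides 312, so solutions exist.
Back-substituting, 302*(-455) + 1003*(137) = 1.
So 302*(-455) ≡ 1 (mod 1003); multiply by 312: k ≡ -141960 (mod 1003).
Smallest nonnegative: k = -141960 mod 1003 = 466.

466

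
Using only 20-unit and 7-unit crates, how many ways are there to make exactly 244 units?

Need nonnegative integers with 20j + 7k = 244.
gcd(20, 7) = 1, and 20·(-1) + 7·(3) = 1.
So (j₀, k₀) = (-244, 732); general j = -244 + 7t, k = 732 - 20t.
j ≥ 0 ⇒ t ≥ 35; k ≥ 0 ⇒ t ≤ 36. That's 2 values of t.

2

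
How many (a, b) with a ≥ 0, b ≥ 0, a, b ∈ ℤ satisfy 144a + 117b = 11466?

7

gcd(144, 117):
  144 = 1×117 + 27
  117 = 4×27 + 9
  27 = 3×9
so gcd(144, 117) = 9.
Back-substitute for Bézout coefficients:
  9 = 117 - 4×27
  ... = 144×(-4) + 117×(5)
Scale by 1274: one solution is (-5096, 6370). Reduce a mod 13: (0, 98).
General: a = 0 + 13t, b = 98 - 16t.
a ≥ 0 ⇒ t ≥ 0; b ≥ 0 ⇒ t ≤ 6. So t ∈ [0, 6]: 7 solutions.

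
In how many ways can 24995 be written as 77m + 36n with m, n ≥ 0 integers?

9

gcd(77, 36) = 1  (77 = 2×36 + 5, 36 = 7×5 + 1, 5 = 5×1).
Back-substituting, 77×(-7) + 36×(15) = 1.
Scale by 24995: one solution is (-174965, 374925). Reduce m mod 36: (31, 628).
General: m = 31 + 36t, n = 628 - 77t.
m ≥ 0 ⇒ t ≥ 0; n ≥ 0 ⇒ t ≤ 8. So t ∈ [0, 8]: 9 solutions.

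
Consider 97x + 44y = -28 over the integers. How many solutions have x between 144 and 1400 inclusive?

gcd(97, 44):
  97 = 2·44 + 9
  44 = 4·9 + 8
  9 = 1·8 + 1
  8 = 8·1
so gcd(97, 44) = 1.
Back-substitute for Bézout coefficients:
  1 = 9 - 1·8
  ... = 97·(5) + 44·(-11)
Scale by -28: particular solution (-140, 308); reduce x mod 44: (36, -80).
General solution: x = 36 + 44t, y = -80 - 97t for integer t.
144 ≤ 36 + 44t ≤ 1400 gives t ∈ [3, 31], which is 29 values.

29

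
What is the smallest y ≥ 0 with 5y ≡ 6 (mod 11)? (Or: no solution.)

10

gcd(11, 5) = 1.
1 divides 6, so solutions exist.
By Bézout, 5×(-2) + 11×(1) = 1.
So 5×(-2) ≡ 1 (mod 11); multiply by 6: y ≡ -12 (mod 11).
Smallest nonnegative: y = -12 mod 11 = 10.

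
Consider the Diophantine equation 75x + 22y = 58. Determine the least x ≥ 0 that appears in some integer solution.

4

gcd(75, 22):
  75 = 3×22 + 9
  22 = 2×9 + 4
  9 = 2×4 + 1
  4 = 4×1
so gcd(75, 22) = 1.
1 divides 58, so solutions exist.
Back-substitute for Bézout coefficients:
  1 = 9 - 2×4
  ... = 75×(5) + 22×(-17)
Scale by 58/1 = 58: (x₀, y₀) = (290, -986).
General solution: x = 290 + 22t, y = -986 - 75t for integer t.
x ≥ 0: smallest is 290 mod 22 = 4 (at t = -13), with y = -11.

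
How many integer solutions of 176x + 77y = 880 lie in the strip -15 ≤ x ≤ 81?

13

gcd(176, 77) = 11.
By Bézout, 176×(-3) + 77×(7) = 11.
Particular solution: (5, 0).
General solution: x = 5 + 7t, y = 0 - 16t for integer t.
-15 ≤ 5 + 7t ≤ 81 gives t ∈ [-2, 10], which is 13 values.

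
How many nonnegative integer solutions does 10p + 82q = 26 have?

0

gcd(82, 10):
  82 = 8*10 + 2
  10 = 5*2
so gcd(82, 10) = 2.
Back-substitute for Bézout coefficients:
  2 = 82 - 8*10
  ... = 10*(-8) + 82*(1)
Scale by 13: one solution is (-104, 13). Reduce p mod 41: (19, -2).
General: p = 19 + 41t, q = -2 - 5t.
p ≥ 0 ⇒ t ≥ 0; q ≥ 0 ⇒ t ≤ -1. So t ∈ [0, -1]: 0 solutions.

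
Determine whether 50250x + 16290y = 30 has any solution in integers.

yes

gcd(50250, 16290) = 30  (50250 = 3*16290 + 1380, 16290 = 11*1380 + 1110, 1380 = 1*1110 + 270, 1110 = 4*270 + 30, 270 = 9*30).
30 divides 30, so integer solutions exist.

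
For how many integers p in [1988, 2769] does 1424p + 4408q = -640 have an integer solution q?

gcd(4408, 1424):
  4408 = 3·1424 + 136
  1424 = 10·136 + 64
  136 = 2·64 + 8
  64 = 8·8
so gcd(4408, 1424) = 8.
Back-substitute for Bézout coefficients:
  8 = 136 - 2·64
  ... = 1424·(-65) + 4408·(21)
Scale by -80: particular solution (5200, -1680); reduce p mod 551: (241, -78).
General solution: p = 241 + 551t, q = -78 - 178t for integer t.
1988 ≤ 241 + 551t ≤ 2769 gives t ∈ [4, 4], which is 1 value.

1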